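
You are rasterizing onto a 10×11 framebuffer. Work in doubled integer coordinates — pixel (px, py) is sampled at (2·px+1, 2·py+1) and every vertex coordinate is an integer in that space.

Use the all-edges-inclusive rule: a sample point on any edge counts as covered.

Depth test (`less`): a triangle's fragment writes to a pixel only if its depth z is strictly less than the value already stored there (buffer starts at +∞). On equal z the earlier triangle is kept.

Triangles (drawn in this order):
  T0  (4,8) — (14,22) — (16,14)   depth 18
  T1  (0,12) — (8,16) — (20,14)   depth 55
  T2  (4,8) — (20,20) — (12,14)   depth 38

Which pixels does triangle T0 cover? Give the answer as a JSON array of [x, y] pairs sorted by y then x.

T0:
  2·area = 108  (B↔C swapped to make it positive)
  edge (4, 8)→(16, 14): d=(12,6) inclusive
  edge (16, 14)→(14, 22): d=(-2,8) inclusive
  edge (14, 22)→(4, 8): d=(-10,-14) inclusive
    (2,4)@(5, 9): e=[6,98,4] → █
    (3,4)@(7, 9): e=[-6,82,32] → ·
    (2,5)@(5, 11): e=[30,94,-16] → ·
    (3,5)@(7, 11): e=[18,78,12] → █
    (4,5)@(9, 11): e=[6,62,40] → █
    (5,5)@(11, 11): e=[-6,46,68] → ·
    (3,6)@(7, 13): e=[42,74,-8] → ·
    (4,6)@(9, 13): e=[30,58,20] → █
    (5,6)@(11, 13): e=[18,42,48] → █
    (6,6)@(13, 13): e=[6,26,76] → █
    (7,6)@(15, 13): e=[-6,10,104] → ·
    (4,7)@(9, 15): e=[54,54,0] → █  [on edge]
  covered (14 px):
    · · · · · · · · · ·
    · · · · · · · · · ·
    · · · · · · · · · ·
    · · · · · · · · · ·
    · · █ · · · · · · ·
    · · · █ █ · · · · ·
    · · · · █ █ █ · · ·
    · · · · █ █ █ █ · ·
    · · · · · █ █ █ · ·
    · · · · · · █ · · ·
    · · · · · · · · · ·
T1:
  2·area = 64  (B↔C swapped to make it positive)
  edge (0, 12)→(20, 14): d=(20,2) inclusive
  edge (20, 14)→(8, 16): d=(-12,2) inclusive
  edge (8, 16)→(0, 12): d=(-8,-4) inclusive
    (1,6)@(3, 13): e=[14,46,4] → █
    (2,6)@(5, 13): e=[10,42,12] → █
    (3,6)@(7, 13): e=[6,38,20] → █
    (4,6)@(9, 13): e=[2,34,28] → █
    (5,6)@(11, 13): e=[-2,30,36] → ·
    (1,7)@(3, 15): e=[54,22,-12] → ·
    (2,7)@(5, 15): e=[50,18,-4] → ·
    (3,7)@(7, 15): e=[46,14,4] → █
    (5,7)@(11, 15): e=[38,6,20] → █
    (6,7)@(13, 15): e=[34,2,28] → █
    (7,7)@(15, 15): e=[30,-2,36] → ·
    (3,8)@(7, 17): e=[86,-10,-12] → ·
  covered (8 px):
    · · · · · · · · · ·
    · · · · · · · · · ·
    · · · · · · · · · ·
    · · · · · · · · · ·
    · · · · · · · · · ·
    · · · · · · · · · ·
    · █ █ █ █ · · · · ·
    · · · █ █ █ █ · · ·
    · · · · · · · · · ·
    · · · · · · · · · ·
    · · · · · · · · · ·
T2:
  degenerate (2·area = 0) — covers nothing

Result: [[2,4],[3,5],[4,5],[4,6],[5,6],[6,6],[4,7],[5,7],[6,7],[7,7],[5,8],[6,8],[7,8],[6,9]]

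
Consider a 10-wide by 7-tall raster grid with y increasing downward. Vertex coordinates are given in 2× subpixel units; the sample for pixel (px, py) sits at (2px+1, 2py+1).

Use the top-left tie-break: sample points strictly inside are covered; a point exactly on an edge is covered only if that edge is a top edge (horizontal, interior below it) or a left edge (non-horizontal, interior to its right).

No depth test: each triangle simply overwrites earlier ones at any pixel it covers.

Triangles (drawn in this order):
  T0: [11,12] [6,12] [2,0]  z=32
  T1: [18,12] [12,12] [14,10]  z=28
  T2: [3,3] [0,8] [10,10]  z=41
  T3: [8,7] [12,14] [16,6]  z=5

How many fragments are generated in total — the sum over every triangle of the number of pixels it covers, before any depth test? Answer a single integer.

T0:
  2·area = 60
  edge (11, 12)→(6, 12): d=(-5,0) right/bottom  bias=-1
  edge (6, 12)→(2, 0): d=(-4,-12) top-left  bias=+0
  edge (2, 0)→(11, 12): d=(9,12) right/bottom  bias=-1
    (1,1)@(3, 3): e=[45,0,15] → X  [on edge]
    (2,1)@(5, 3): e=[45,24,-9] → .
    (1,2)@(3, 5): e=[35,-8,33] → .
    (2,2)@(5, 5): e=[35,16,9] → X
    (3,2)@(7, 5): e=[35,40,-15] → .
    (2,3)@(5, 7): e=[25,8,27] → X
    (3,3)@(7, 7): e=[25,32,3] → X
    (4,3)@(9, 7): e=[25,56,-21] → .
    (2,4)@(5, 9): e=[15,0,45] → X  [on edge]
    (4,4)@(9, 9): e=[15,48,-3] → .
    (2,5)@(5, 11): e=[5,-8,63] → .
    (3,5)@(7, 11): e=[5,16,39] → X
  covered (8 px):
    . . . . . . . . . .
    . X . . . . . . . .
    . . X . . . . . . .
    . . X X . . . . . .
    . . X X . . . . . .
    . . . X X . . . . .
    . . . . . . . . . .
T1:
  2·area = 12
  edge (18, 12)→(12, 12): d=(-6,0) right/bottom  bias=-1
  edge (12, 12)→(14, 10): d=(2,-2) top-left  bias=+0
  edge (14, 10)→(18, 12): d=(4,2) right/bottom  bias=-1
    (9,2)@(19, 5): e=[42,0,-30] → .  [on edge]
    (8,3)@(17, 7): e=[30,0,-18] → .  [on edge]
    (7,4)@(15, 9): e=[18,0,-6] → .  [on edge]
    (6,5)@(13, 11): e=[6,0,6] → X  [on edge]
    (7,5)@(15, 11): e=[6,4,2] → X
    (8,5)@(17, 11): e=[6,8,-2] → .
    (5,6)@(11, 13): e=[-6,0,18] → .  [on edge]
    (6,6)@(13, 13): e=[-6,4,14] → .
    (7,6)@(15, 13): e=[-6,8,10] → .
  covered (2 px):
    . . . . . . . . . .
    . . . . . . . . . .
    . . . . . . . . . .
    . . . . . . . . . .
    . . . . . . . . . .
    . . . . . . X X . .
    . . . . . . . . . .
T2:
  2·area = 56  (B↔C swapped to make it positive)
  edge (3, 3)→(10, 10): d=(7,7) right/bottom  bias=-1
  edge (10, 10)→(0, 8): d=(-10,-2) top-left  bias=+0
  edge (0, 8)→(3, 3): d=(3,-5) top-left  bias=+0
    (0,0)@(1, 1): e=[0,72,-16] → .  [on edge]
    (1,1)@(3, 3): e=[0,56,0] → .  [on edge]
    (1,2)@(3, 5): e=[14,36,6] → X
    (2,2)@(5, 5): e=[0,40,16] → .  [on edge]
    (0,3)@(1, 7): e=[42,12,2] → X
    (2,3)@(5, 7): e=[14,20,22] → X
    (3,3)@(7, 7): e=[0,24,32] → .  [on edge]
    (0,4)@(1, 9): e=[56,-8,8] → .
    (1,4)@(3, 9): e=[42,-4,18] → .
    (2,4)@(5, 9): e=[28,0,28] → X  [on edge]
    (3,4)@(7, 9): e=[14,4,38] → X
    (4,4)@(9, 9): e=[0,8,48] → .  [on edge]
    (5,5)@(11, 11): e=[0,-8,64] → .  [on edge]
    (7,5)@(15, 11): e=[-28,0,84] → .  [on edge]
    (6,6)@(13, 13): e=[0,-24,80] → .  [on edge]
  covered (6 px):
    . . . . . . . . . .
    . . . . . . . . . .
    . X . . . . . . . .
    X X X . . . . . . .
    . . X X . . . . . .
    . . . . . . . . . .
    . . . . . . . . . .
T3:
  2·area = 60  (B↔C swapped to make it positive)
  edge (8, 7)→(16, 6): d=(8,-1) top-left  bias=+0
  edge (16, 6)→(12, 14): d=(-4,8) right/bottom  bias=-1
  edge (12, 14)→(8, 7): d=(-4,-7) top-left  bias=+0
    (4,3)@(9, 7): e=[1,52,7] → X
    (5,3)@(11, 7): e=[3,36,21] → X
    (6,3)@(13, 7): e=[5,20,35] → X
    (7,3)@(15, 7): e=[7,4,49] → X
    (8,3)@(17, 7): e=[9,-12,63] → .
    (4,4)@(9, 9): e=[17,44,-1] → .
    (5,4)@(11, 9): e=[19,28,13] → X
    (7,4)@(15, 9): e=[23,-4,41] → .
    (5,5)@(11, 11): e=[35,20,5] → X
    (7,5)@(15, 11): e=[39,-12,33] → .
    (5,6)@(11, 13): e=[51,12,-3] → .
    (6,6)@(13, 13): e=[53,-4,11] → .
  covered (8 px):
    . . . . . . . . . .
    . . . . . . . . . .
    . . . . . . . . . .
    . . . . X X X X . .
    . . . . . X X . . .
    . . . . . X X . . .
    . . . . . . . . . .

Final: 24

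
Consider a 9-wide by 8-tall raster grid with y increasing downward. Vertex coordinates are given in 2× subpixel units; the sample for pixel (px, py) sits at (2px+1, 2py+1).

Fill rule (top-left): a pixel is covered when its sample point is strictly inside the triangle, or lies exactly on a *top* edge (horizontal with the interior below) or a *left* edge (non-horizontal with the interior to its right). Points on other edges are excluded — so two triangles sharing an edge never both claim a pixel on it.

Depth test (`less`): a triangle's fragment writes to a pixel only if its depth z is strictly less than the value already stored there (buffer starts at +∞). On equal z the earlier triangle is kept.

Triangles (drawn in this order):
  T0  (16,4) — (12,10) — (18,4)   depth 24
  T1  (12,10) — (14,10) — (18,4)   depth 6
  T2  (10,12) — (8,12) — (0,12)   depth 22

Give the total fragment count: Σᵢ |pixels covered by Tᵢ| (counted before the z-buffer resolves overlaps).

T0:
  2·area = 12  (B↔C swapped to make it positive)
  edge (16, 4)→(18, 4): d=(2,0) top-left  bias=+0
  edge (18, 4)→(12, 10): d=(-6,6) right/bottom  bias=-1
  edge (12, 10)→(16, 4): d=(4,-6) top-left  bias=+0
    (8,2)@(17, 5): e=[2,0,10] → ·  [on edge]
    (7,3)@(15, 7): e=[6,0,6] → ·  [on edge]
    (6,4)@(13, 9): e=[10,0,2] → ·  [on edge]
    (5,5)@(11, 11): e=[14,0,-2] → ·  [on edge]
    (4,6)@(9, 13): e=[18,0,-6] → ·  [on edge]
    (3,7)@(7, 15): e=[22,0,-10] → ·  [on edge]
  covered (0 px):
    · · · · · · · · ·
    · · · · · · · · ·
    · · · · · · · · ·
    · · · · · · · · ·
    · · · · · · · · ·
    · · · · · · · · ·
    · · · · · · · · ·
    · · · · · · · · ·
T1:
  2·area = 12  (B↔C swapped to make it positive)
  edge (12, 10)→(18, 4): d=(6,-6) top-left  bias=+0
  edge (18, 4)→(14, 10): d=(-4,6) right/bottom  bias=-1
  edge (14, 10)→(12, 10): d=(-2,0) right/bottom  bias=-1
    (8,2)@(17, 5): e=[0,2,10] → █  [on edge]
    (7,3)@(15, 7): e=[0,6,6] → █  [on edge]
    (8,3)@(17, 7): e=[12,-6,6] → ·
    (6,4)@(13, 9): e=[0,10,2] → █  [on edge]
    (7,4)@(15, 9): e=[12,-2,2] → ·
    (5,5)@(11, 11): e=[0,14,-2] → ·  [on edge]
    (6,5)@(13, 11): e=[12,2,-2] → ·
    (4,6)@(9, 13): e=[0,18,-6] → ·  [on edge]
    (3,7)@(7, 15): e=[0,22,-10] → ·  [on edge]
  covered (3 px):
    · · · · · · · · ·
    · · · · · · · · ·
    · · · · · · · · █
    · · · · · · · █ ·
    · · · · · · █ · ·
    · · · · · · · · ·
    · · · · · · · · ·
    · · · · · · · · ·
T2:
  degenerate (2·area = 0) — covers nothing

Final: 3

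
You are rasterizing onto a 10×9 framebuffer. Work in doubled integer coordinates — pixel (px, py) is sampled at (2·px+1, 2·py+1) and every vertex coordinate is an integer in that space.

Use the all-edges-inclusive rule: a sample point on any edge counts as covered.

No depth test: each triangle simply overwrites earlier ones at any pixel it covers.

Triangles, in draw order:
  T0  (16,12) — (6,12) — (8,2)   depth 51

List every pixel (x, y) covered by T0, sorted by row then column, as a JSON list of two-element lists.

T0:
  2·area = 100
  edge (16, 12)→(6, 12): d=(-10,0) inclusive
  edge (6, 12)→(8, 2): d=(2,-10) inclusive
  edge (8, 2)→(16, 12): d=(8,10) inclusive
    (4,2)@(9, 5): e=[70,16,14] → #
    (5,2)@(11, 5): e=[70,36,-6] → ·
    (3,3)@(7, 7): e=[50,0,50] → #  [on edge]
    (5,3)@(11, 7): e=[50,40,10] → #
    (6,3)@(13, 7): e=[50,60,-10] → ·
    (3,4)@(7, 9): e=[30,4,66] → #
    (6,4)@(13, 9): e=[30,64,6] → #
    (7,4)@(15, 9): e=[30,84,-14] → ·
    (3,5)@(7, 11): e=[10,8,82] → #
    (7,5)@(15, 11): e=[10,88,2] → #
    (8,5)@(17, 11): e=[10,108,-18] → ·
    (3,6)@(7, 13): e=[-10,12,98] → ·
    (2,8)@(5, 17): e=[-50,0,150] → ·  [on edge]
  covered (13 px):
    · · · · · · · · · ·
    · · · · · · · · · ·
    · · · · # · · · · ·
    · · · # # # · · · ·
    · · · # # # # · · ·
    · · · # # # # # · ·
    · · · · · · · · · ·
    · · · · · · · · · ·
    · · · · · · · · · ·

Result: [[4,2],[3,3],[4,3],[5,3],[3,4],[4,4],[5,4],[6,4],[3,5],[4,5],[5,5],[6,5],[7,5]]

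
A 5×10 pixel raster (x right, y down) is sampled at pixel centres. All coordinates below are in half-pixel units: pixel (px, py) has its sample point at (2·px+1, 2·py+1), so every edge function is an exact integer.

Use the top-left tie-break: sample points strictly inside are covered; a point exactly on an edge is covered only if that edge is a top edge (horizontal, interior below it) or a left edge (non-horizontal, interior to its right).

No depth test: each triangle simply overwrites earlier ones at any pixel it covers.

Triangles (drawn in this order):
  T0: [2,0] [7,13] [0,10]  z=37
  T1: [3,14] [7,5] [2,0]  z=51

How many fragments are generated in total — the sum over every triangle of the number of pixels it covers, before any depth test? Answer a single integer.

T0:
  2·area = 76
  edge (2, 0)→(7, 13): d=(5,13) right/bottom  bias=-1
  edge (7, 13)→(0, 10): d=(-7,-3) top-left  bias=+0
  edge (0, 10)→(2, 0): d=(2,-10) top-left  bias=+0
    (1,1)@(3, 3): e=[2,58,16] → X
    (2,1)@(5, 3): e=[-24,64,36] → .
    (0,2)@(1, 5): e=[38,38,0] → X  [on edge]
    (2,2)@(5, 5): e=[-14,50,40] → .
    (0,3)@(1, 7): e=[48,24,4] → X
    (2,3)@(5, 7): e=[-4,36,44] → .
    (0,4)@(1, 9): e=[58,10,8] → X
    (2,4)@(5, 9): e=[6,22,48] → X
    (3,4)@(7, 9): e=[-20,28,68] → .
    (0,5)@(1, 11): e=[68,-4,12] → .
    (1,5)@(3, 11): e=[42,2,32] → X
    (3,5)@(7, 11): e=[-10,14,72] → .
    (3,6)@(7, 13): e=[0,0,76] → .  [on edge]
  covered (10 px):
    . . . . .
    . X . . .
    X X . . .
    X X . . .
    X X X . .
    . X X . .
    . . . . .
    . . . . .
    . . . . .
    . . . . .
T1:
  2·area = 65  (B↔C swapped to make it positive)
  edge (3, 14)→(2, 0): d=(-1,-14) top-left  bias=+0
  edge (2, 0)→(7, 5): d=(5,5) right/bottom  bias=-1
  edge (7, 5)→(3, 14): d=(-4,9) right/bottom  bias=-1
    (1,0)@(3, 1): e=[13,0,52] → .  [on edge]
    (1,1)@(3, 3): e=[11,10,44] → X
    (2,1)@(5, 3): e=[39,0,26] → .  [on edge]
    (1,2)@(3, 5): e=[9,20,36] → X
    (2,2)@(5, 5): e=[37,10,18] → X
    (3,2)@(7, 5): e=[65,0,0] → .  [on edge]
    (1,3)@(3, 7): e=[7,30,28] → X
    (3,3)@(7, 7): e=[63,10,-8] → .
    (4,3)@(9, 7): e=[91,0,-26] → .  [on edge]
    (1,4)@(3, 9): e=[5,40,20] → X
    (3,4)@(7, 9): e=[61,20,-16] → .
    (1,5)@(3, 11): e=[3,50,12] → X
  covered (9 px):
    . . . . .
    . X . . .
    . X X . .
    . X X . .
    . X X . .
    . X . . .
    . X . . .
    . . . . .
    . . . . .
    . . . . .

Answer: 19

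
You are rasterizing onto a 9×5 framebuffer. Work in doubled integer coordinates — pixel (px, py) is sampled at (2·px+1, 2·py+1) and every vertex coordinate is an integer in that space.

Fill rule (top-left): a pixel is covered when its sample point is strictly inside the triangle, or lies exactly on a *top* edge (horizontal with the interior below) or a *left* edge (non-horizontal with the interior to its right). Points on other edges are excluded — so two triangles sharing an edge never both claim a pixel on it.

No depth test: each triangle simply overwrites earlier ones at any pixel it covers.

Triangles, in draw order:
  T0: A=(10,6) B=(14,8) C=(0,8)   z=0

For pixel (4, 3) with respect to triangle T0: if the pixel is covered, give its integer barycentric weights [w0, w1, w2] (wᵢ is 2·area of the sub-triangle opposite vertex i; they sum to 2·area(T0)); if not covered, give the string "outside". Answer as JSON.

T0:
  2·area = 28
  edge (10, 6)→(14, 8): d=(4,2) right/bottom  bias=-1
  edge (14, 8)→(0, 8): d=(-14,0) right/bottom  bias=-1
  edge (0, 8)→(10, 6): d=(10,-2) top-left  bias=+0
    (7,2)@(15, 5): e=[-14,42,0] → ·  [on edge]
    (2,3)@(5, 7): e=[14,14,0] → #  [on edge]
    (3,3)@(7, 7): e=[10,14,4] → #
    (4,3)@(9, 7): e=[6,14,8] → #
    (5,3)@(11, 7): e=[2,14,12] → #
    (6,3)@(13, 7): e=[-2,14,16] → ·
    (2,4)@(5, 9): e=[22,-14,20] → ·
    (3,4)@(7, 9): e=[18,-14,24] → ·
    (4,4)@(9, 9): e=[14,-14,28] → ·
    (5,4)@(11, 9): e=[10,-14,32] → ·
  covered (4 px):
    · · · · · · · · ·
    · · · · · · · · ·
    · · · · · · · · ·
    · · # # # # · · ·
    · · · · · · · · ·

Final: [14,8,6]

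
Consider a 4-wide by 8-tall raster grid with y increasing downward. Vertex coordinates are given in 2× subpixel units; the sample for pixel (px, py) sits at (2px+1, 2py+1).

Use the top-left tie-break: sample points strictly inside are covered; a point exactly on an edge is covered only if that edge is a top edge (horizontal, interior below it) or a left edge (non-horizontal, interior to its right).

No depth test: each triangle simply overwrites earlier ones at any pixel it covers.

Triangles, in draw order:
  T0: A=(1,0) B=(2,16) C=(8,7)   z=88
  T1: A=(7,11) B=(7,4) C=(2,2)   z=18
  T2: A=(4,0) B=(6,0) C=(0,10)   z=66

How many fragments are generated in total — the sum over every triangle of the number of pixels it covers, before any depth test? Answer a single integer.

T0:
  2·area = 105  (B↔C swapped to make it positive)
  edge (1, 0)→(8, 7): d=(7,7) right/bottom  bias=-1
  edge (8, 7)→(2, 16): d=(-6,9) right/bottom  bias=-1
  edge (2, 16)→(1, 0): d=(-1,-16) top-left  bias=+0
    (1,1)@(3, 3): e=[7,69,29] → X
    (2,1)@(5, 3): e=[-7,51,61] → .
    (1,2)@(3, 5): e=[21,57,27] → X
    (2,2)@(5, 5): e=[7,39,59] → X
    (3,2)@(7, 5): e=[-7,21,91] → .
    (1,3)@(3, 7): e=[35,45,25] → X
    (3,3)@(7, 7): e=[7,9,89] → X
    (1,4)@(3, 9): e=[49,33,23] → X
    (3,4)@(7, 9): e=[21,-3,87] → .
    (1,5)@(3, 11): e=[63,21,21] → X
    (3,5)@(7, 11): e=[35,-15,85] → .
    (1,6)@(3, 13): e=[77,9,19] → X
  covered (11 px):
    . . . .
    . X . .
    . X X .
    . X X X
    . X X .
    . X X .
    . X . .
    . . . .
T1:
  2·area = 35  (B↔C swapped to make it positive)
  edge (7, 11)→(2, 2): d=(-5,-9) top-left  bias=+0
  edge (2, 2)→(7, 4): d=(5,2) right/bottom  bias=-1
  edge (7, 4)→(7, 11): d=(0,7) right/bottom  bias=-1
    (3,0)@(7, 1): e=[50,-15,0] → .  [on edge]
    (1,1)@(3, 3): e=[4,3,28] → X
    (2,1)@(5, 3): e=[22,-1,14] → .
    (3,1)@(7, 3): e=[40,-5,0] → .  [on edge]
    (1,2)@(3, 5): e=[-6,13,28] → .
    (2,2)@(5, 5): e=[12,9,14] → X
    (3,2)@(7, 5): e=[30,5,0] → .  [on edge]
    (2,3)@(5, 7): e=[2,19,14] → X
    (3,3)@(7, 7): e=[20,15,0] → .  [on edge]
    (2,4)@(5, 9): e=[-8,29,14] → .
    (3,4)@(7, 9): e=[10,25,0] → .  [on edge]
    (3,5)@(7, 11): e=[0,35,0] → .  [on edge]
    (3,6)@(7, 13): e=[-10,45,0] → .  [on edge]
    (3,7)@(7, 15): e=[-20,55,0] → .  [on edge]
  covered (3 px):
    . . . .
    . X . .
    . . X .
    . . X .
    . . . .
    . . . .
    . . . .
    . . . .
T2:
  2·area = 20
  edge (4, 0)→(6, 0): d=(2,0) top-left  bias=+0
  edge (6, 0)→(0, 10): d=(-6,10) right/bottom  bias=-1
  edge (0, 10)→(4, 0): d=(4,-10) top-left  bias=+0
    (2,0)@(5, 1): e=[2,4,14] → X
    (3,0)@(7, 1): e=[2,-16,34] → .
    (1,1)@(3, 3): e=[6,12,2] → X
    (2,1)@(5, 3): e=[6,-8,22] → .
    (1,2)@(3, 5): e=[10,0,10] → .  [on edge]
  covered (2 px):
    . . X .
    . X . .
    . . . .
    . . . .
    . . . .
    . . . .
    . . . .
    . . . .

Final: 16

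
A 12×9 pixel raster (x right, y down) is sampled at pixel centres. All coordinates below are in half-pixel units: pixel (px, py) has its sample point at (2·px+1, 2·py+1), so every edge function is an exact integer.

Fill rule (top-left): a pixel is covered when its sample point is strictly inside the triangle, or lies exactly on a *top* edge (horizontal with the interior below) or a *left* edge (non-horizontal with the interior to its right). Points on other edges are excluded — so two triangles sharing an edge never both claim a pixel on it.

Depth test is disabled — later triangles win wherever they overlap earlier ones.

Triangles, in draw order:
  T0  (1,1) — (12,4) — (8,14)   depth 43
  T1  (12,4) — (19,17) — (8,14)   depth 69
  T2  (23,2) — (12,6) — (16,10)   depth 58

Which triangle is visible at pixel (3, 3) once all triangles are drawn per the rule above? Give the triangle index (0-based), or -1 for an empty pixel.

T0:
  2·area = 122
  edge (1, 1)→(12, 4): d=(11,3) right/bottom  bias=-1
  edge (12, 4)→(8, 14): d=(-4,10) right/bottom  bias=-1
  edge (8, 14)→(1, 1): d=(-7,-13) top-left  bias=+0
    (0,0)@(1, 1): e=[0,122,0] → ·  [on edge]
    (1,1)@(3, 3): e=[16,94,12] → █
    (2,1)@(5, 3): e=[10,74,38] → █
    (3,1)@(7, 3): e=[4,54,64] → █
    (4,1)@(9, 3): e=[-2,34,90] → ·
    (1,2)@(3, 5): e=[38,86,-2] → ·
    (2,2)@(5, 5): e=[32,66,24] → █
    (4,2)@(9, 5): e=[20,26,76] → █
    (5,2)@(11, 5): e=[14,6,102] → █
    (6,2)@(13, 5): e=[8,-14,128] → ·
    (2,3)@(5, 7): e=[54,58,10] → █
    (5,3)@(11, 7): e=[36,-2,88] → ·
    (11,3)@(23, 7): e=[0,-122,244] → ·  [on edge]
  covered (14 px):
    · · · · · · · · · · · ·
    · █ █ █ · · · · · · · ·
    · · █ █ █ █ · · · · · ·
    · · █ █ █ · · · · · · ·
    · · · █ █ · · · · · · ·
    · · · █ █ · · · · · · ·
    · · · · · · · · · · · ·
    · · · · · · · · · · · ·
    · · · · · · · · · · · ·
T1:
  2·area = 122
  edge (12, 4)→(19, 17): d=(7,13) right/bottom  bias=-1
  edge (19, 17)→(8, 14): d=(-11,-3) top-left  bias=+0
  edge (8, 14)→(12, 4): d=(4,-10) top-left  bias=+0
    (5,3)@(11, 7): e=[34,86,2] → █
    (6,3)@(13, 7): e=[8,92,22] → █
    (7,3)@(15, 7): e=[-18,98,42] → ·
    (5,4)@(11, 9): e=[48,64,10] → █
    (7,4)@(15, 9): e=[-4,76,50] → ·
    (5,5)@(11, 11): e=[62,42,18] → █
    (7,5)@(15, 11): e=[10,54,58] → █
    (8,5)@(17, 11): e=[-16,60,78] → ·
    (4,6)@(9, 13): e=[102,14,6] → █
    (8,6)@(17, 13): e=[-2,38,86] → ·
    (4,7)@(9, 15): e=[116,-8,14] → ·
    (5,7)@(11, 15): e=[90,-2,34] → ·
    (9,8)@(19, 17): e=[0,0,122] → ·  [on edge]
  covered (14 px):
    · · · · · · · · · · · ·
    · · · · · · · · · · · ·
    · · · · · · · · · · · ·
    · · · · · █ █ · · · · ·
    · · · · · █ █ · · · · ·
    · · · · · █ █ █ · · · ·
    · · · · █ █ █ █ · · · ·
    · · · · · · █ █ █ · · ·
    · · · · · · · · · · · ·
T2:
  2·area = 60  (B↔C swapped to make it positive)
  edge (23, 2)→(16, 10): d=(-7,8) right/bottom  bias=-1
  edge (16, 10)→(12, 6): d=(-4,-4) top-left  bias=+0
  edge (12, 6)→(23, 2): d=(11,-4) top-left  bias=+0
    (3,0)@(7, 1): e=[135,0,-75] → ·  [on edge]
    (4,1)@(9, 3): e=[105,0,-45] → ·  [on edge]
    (10,1)@(21, 3): e=[9,48,3] → █
    (11,1)@(23, 3): e=[-7,56,11] → ·
    (5,2)@(11, 5): e=[75,0,-15] → ·  [on edge]
    (7,2)@(15, 5): e=[43,16,1] → █
    (8,2)@(17, 5): e=[27,24,9] → █
    (9,2)@(19, 5): e=[11,32,17] → █
    (10,2)@(21, 5): e=[-5,40,25] → ·
    (6,3)@(13, 7): e=[45,0,15] → █  [on edge]
    (9,3)@(19, 7): e=[-3,24,39] → ·
    (6,4)@(13, 9): e=[31,-8,37] → ·
    (7,4)@(15, 9): e=[15,0,45] → █  [on edge]
    (8,5)@(17, 11): e=[-15,0,75] → ·  [on edge]
    (9,6)@(19, 13): e=[-45,0,105] → ·  [on edge]
    (10,7)@(21, 15): e=[-75,0,135] → ·  [on edge]
    (11,8)@(23, 17): e=[-105,0,165] → ·  [on edge]
  covered (8 px):
    · · · · · · · · · · · ·
    · · · · · · · · · · █ ·
    · · · · · · · █ █ █ · ·
    · · · · · · █ █ █ · · ·
    · · · · · · · █ · · · ·
    · · · · · · · · · · · ·
    · · · · · · · · · · · ·
    · · · · · · · · · · · ·
    · · · · · · · · · · · ·

Z-buffer (winner per pixel, '.' = empty):
  . . . . . . . . . . . .
  . 0 0 0 . . . . . . 2 .
  . . 0 0 0 0 . 2 2 2 . .
  . . 0 0 0 1 2 2 2 . . .
  . . . 0 0 1 1 2 . . . .
  . . . 0 0 1 1 1 . . . .
  . . . . 1 1 1 1 . . . .
  . . . . . . 1 1 1 . . .
  . . . . . . . . . . . .

Answer: 0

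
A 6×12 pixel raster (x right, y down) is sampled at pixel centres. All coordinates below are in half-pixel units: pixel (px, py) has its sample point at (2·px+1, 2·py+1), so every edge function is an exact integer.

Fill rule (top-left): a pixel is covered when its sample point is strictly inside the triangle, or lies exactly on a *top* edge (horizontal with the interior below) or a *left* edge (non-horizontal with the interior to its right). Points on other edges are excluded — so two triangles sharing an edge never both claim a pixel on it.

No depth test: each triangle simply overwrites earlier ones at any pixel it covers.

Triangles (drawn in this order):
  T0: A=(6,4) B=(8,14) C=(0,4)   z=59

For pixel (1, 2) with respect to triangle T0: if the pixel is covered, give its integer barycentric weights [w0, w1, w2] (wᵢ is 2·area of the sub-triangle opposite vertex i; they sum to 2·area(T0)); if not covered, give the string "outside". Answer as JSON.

T0:
  2·area = 60
  edge (6, 4)→(8, 14): d=(2,10) right/bottom  bias=-1
  edge (8, 14)→(0, 4): d=(-8,-10) top-left  bias=+0
  edge (0, 4)→(6, 4): d=(6,0) top-left  bias=+0
    (0,2)@(1, 5): e=[52,2,6] → #
    (1,2)@(3, 5): e=[32,22,6] → #
    (2,2)@(5, 5): e=[12,42,6] → #
    (3,2)@(7, 5): e=[-8,62,6] → ·
    (0,3)@(1, 7): e=[56,-14,18] → ·
    (1,3)@(3, 7): e=[36,6,18] → #
    (3,3)@(7, 7): e=[-4,46,18] → ·
    (1,4)@(3, 9): e=[40,-10,30] → ·
    (2,4)@(5, 9): e=[20,10,30] → #
    (3,4)@(7, 9): e=[0,30,30] → ·  [on edge]
    (2,5)@(5, 11): e=[24,-6,42] → ·
    (3,5)@(7, 11): e=[4,14,42] → #
    (4,9)@(9, 19): e=[0,-30,90] → ·  [on edge]
  covered (7 px):
    · · · · · ·
    · · · · · ·
    # # # · · ·
    · # # · · ·
    · · # · · ·
    · · · # · ·
    · · · · · ·
    · · · · · ·
    · · · · · ·
    · · · · · ·
    · · · · · ·
    · · · · · ·

Result: [22,6,32]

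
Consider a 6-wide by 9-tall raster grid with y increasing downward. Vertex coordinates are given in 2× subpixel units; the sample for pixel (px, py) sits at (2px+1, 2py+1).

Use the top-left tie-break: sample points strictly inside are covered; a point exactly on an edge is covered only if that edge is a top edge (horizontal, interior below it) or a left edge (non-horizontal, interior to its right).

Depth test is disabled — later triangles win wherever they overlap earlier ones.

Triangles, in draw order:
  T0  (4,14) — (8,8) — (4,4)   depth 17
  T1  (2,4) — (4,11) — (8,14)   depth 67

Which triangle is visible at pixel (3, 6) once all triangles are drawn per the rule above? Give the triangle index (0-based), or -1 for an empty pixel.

T0:
  2·area = 40  (B↔C swapped to make it positive)
  edge (4, 14)→(4, 4): d=(0,-10) top-left  bias=+0
  edge (4, 4)→(8, 8): d=(4,4) right/bottom  bias=-1
  edge (8, 8)→(4, 14): d=(-4,6) right/bottom  bias=-1
    (0,0)@(1, 1): e=[-30,0,70] → ·  [on edge]
    (1,1)@(3, 3): e=[-10,0,50] → ·  [on edge]
    (2,2)@(5, 5): e=[10,0,30] → ·  [on edge]
    (2,3)@(5, 7): e=[10,8,22] → █
    (3,3)@(7, 7): e=[30,0,10] → ·  [on edge]
    (2,4)@(5, 9): e=[10,16,14] → █
    (3,4)@(7, 9): e=[30,8,2] → █
    (4,4)@(9, 9): e=[50,0,-10] → ·  [on edge]
    (2,5)@(5, 11): e=[10,24,6] → █
    (3,5)@(7, 11): e=[30,16,-6] → ·
    (5,5)@(11, 11): e=[70,0,-30] → ·  [on edge]
    (2,6)@(5, 13): e=[10,32,-2] → ·
  covered (4 px):
    · · · · · ·
    · · · · · ·
    · · · · · ·
    · · █ · · ·
    · · █ █ · ·
    · · █ · · ·
    · · · · · ·
    · · · · · ·
    · · · · · ·
T1:
  2·area = 22  (B↔C swapped to make it positive)
  edge (2, 4)→(8, 14): d=(6,10) right/bottom  bias=-1
  edge (8, 14)→(4, 11): d=(-4,-3) top-left  bias=+0
  edge (4, 11)→(2, 4): d=(-2,-7) top-left  bias=+0
    (1,3)@(3, 7): e=[8,13,1] → █
    (2,3)@(5, 7): e=[-12,19,15] → ·
    (1,4)@(3, 9): e=[20,5,-3] → ·
    (2,4)@(5, 9): e=[0,11,11] → ·  [on edge]
    (2,5)@(5, 11): e=[12,3,7] → █
    (3,5)@(7, 11): e=[-8,9,21] → ·
    (2,6)@(5, 13): e=[24,-5,3] → ·
    (3,6)@(7, 13): e=[4,1,17] → █
    (4,6)@(9, 13): e=[-16,7,31] → ·
    (3,7)@(7, 15): e=[16,-7,13] → ·
  covered (3 px):
    · · · · · ·
    · · · · · ·
    · · · · · ·
    · █ · · · ·
    · · · · · ·
    · · █ · · ·
    · · · █ · ·
    · · · · · ·
    · · · · · ·

Z-buffer (winner per pixel, '.' = empty):
  . . . . . .
  . . . . . .
  . . . . . .
  . 1 0 . . .
  . . 0 0 . .
  . . 1 . . .
  . . . 1 . .
  . . . . . .
  . . . . . .

Answer: 1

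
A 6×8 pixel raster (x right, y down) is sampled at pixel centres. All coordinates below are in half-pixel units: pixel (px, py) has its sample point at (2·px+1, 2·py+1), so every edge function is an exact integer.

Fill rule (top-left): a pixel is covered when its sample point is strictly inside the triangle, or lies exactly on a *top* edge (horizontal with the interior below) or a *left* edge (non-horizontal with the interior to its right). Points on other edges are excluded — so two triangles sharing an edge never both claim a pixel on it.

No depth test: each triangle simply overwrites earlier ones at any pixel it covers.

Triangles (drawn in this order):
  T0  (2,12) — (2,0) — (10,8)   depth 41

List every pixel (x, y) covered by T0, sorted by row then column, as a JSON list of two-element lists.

T0:
  2·area = 96
  edge (2, 12)→(2, 0): d=(0,-12) top-left  bias=+0
  edge (2, 0)→(10, 8): d=(8,8) right/bottom  bias=-1
  edge (10, 8)→(2, 12): d=(-8,4) right/bottom  bias=-1
    (1,0)@(3, 1): e=[12,0,84] → .  [on edge]
    (1,1)@(3, 3): e=[12,16,68] → X
    (2,1)@(5, 3): e=[36,0,60] → .  [on edge]
    (1,2)@(3, 5): e=[12,32,52] → X
    (2,2)@(5, 5): e=[36,16,44] → X
    (3,2)@(7, 5): e=[60,0,36] → .  [on edge]
    (1,3)@(3, 7): e=[12,48,36] → X
    (3,3)@(7, 7): e=[60,16,20] → X
    (4,3)@(9, 7): e=[84,0,12] → .  [on edge]
    (1,4)@(3, 9): e=[12,64,20] → X
    (4,4)@(9, 9): e=[84,16,-4] → .
    (5,4)@(11, 9): e=[108,0,-12] → .  [on edge]
  covered (10 px):
    . . . . . .
    . X . . . .
    . X X . . .
    . X X X . .
    . X X X . .
    . X . . . .
    . . . . . .
    . . . . . .

Answer: [[1,1],[1,2],[2,2],[1,3],[2,3],[3,3],[1,4],[2,4],[3,4],[1,5]]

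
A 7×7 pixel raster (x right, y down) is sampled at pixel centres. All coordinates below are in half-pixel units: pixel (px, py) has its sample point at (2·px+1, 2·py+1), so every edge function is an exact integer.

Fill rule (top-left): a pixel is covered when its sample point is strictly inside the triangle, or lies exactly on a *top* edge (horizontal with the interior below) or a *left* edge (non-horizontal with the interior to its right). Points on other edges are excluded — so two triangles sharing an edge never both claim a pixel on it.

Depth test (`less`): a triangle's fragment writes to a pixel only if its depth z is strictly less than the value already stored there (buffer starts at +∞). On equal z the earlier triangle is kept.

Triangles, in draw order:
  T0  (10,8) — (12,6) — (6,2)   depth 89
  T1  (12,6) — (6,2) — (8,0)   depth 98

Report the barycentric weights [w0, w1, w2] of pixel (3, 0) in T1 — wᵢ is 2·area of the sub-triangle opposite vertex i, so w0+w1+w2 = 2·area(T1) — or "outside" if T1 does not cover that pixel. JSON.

T0:
  2·area = 20  (B↔C swapped to make it positive)
  edge (10, 8)→(6, 2): d=(-4,-6) top-left  bias=+0
  edge (6, 2)→(12, 6): d=(6,4) right/bottom  bias=-1
  edge (12, 6)→(10, 8): d=(-2,2) right/bottom  bias=-1
    (3,1)@(7, 3): e=[2,2,16] → █
    (4,1)@(9, 3): e=[14,-6,12] → ·
    (3,2)@(7, 5): e=[-6,14,12] → ·
    (4,2)@(9, 5): e=[6,6,8] → █
    (5,2)@(11, 5): e=[18,-2,4] → ·
    (6,2)@(13, 5): e=[30,-10,0] → ·  [on edge]
    (4,3)@(9, 7): e=[-2,18,4] → ·
    (5,3)@(11, 7): e=[10,10,0] → ·  [on edge]
    (4,4)@(9, 9): e=[-10,30,0] → ·  [on edge]
    (3,5)@(7, 11): e=[-30,50,0] → ·  [on edge]
    (2,6)@(5, 13): e=[-50,70,0] → ·  [on edge]
  covered (2 px):
    · · · · · · ·
    · · · █ · · ·
    · · · · █ · ·
    · · · · · · ·
    · · · · · · ·
    · · · · · · ·
    · · · · · · ·
T1:
  2·area = 20
  edge (12, 6)→(6, 2): d=(-6,-4) top-left  bias=+0
  edge (6, 2)→(8, 0): d=(2,-2) top-left  bias=+0
  edge (8, 0)→(12, 6): d=(4,6) right/bottom  bias=-1
    (3,0)@(7, 1): e=[10,0,10] → █  [on edge]
    (4,0)@(9, 1): e=[18,4,-2] → ·
    (2,1)@(5, 3): e=[-10,0,30] → ·  [on edge]
    (3,1)@(7, 3): e=[-2,4,18] → ·
    (4,1)@(9, 3): e=[6,8,6] → █
    (5,1)@(11, 3): e=[14,12,-6] → ·
    (1,2)@(3, 5): e=[-30,0,50] → ·  [on edge]
    (4,2)@(9, 5): e=[-6,12,14] → ·
    (5,2)@(11, 5): e=[2,16,2] → █
    (6,2)@(13, 5): e=[10,20,-10] → ·
    (0,3)@(1, 7): e=[-50,0,70] → ·  [on edge]
    (5,3)@(11, 7): e=[-10,20,10] → ·
  covered (3 px):
    · · · █ · · ·
    · · · · █ · ·
    · · · · · █ ·
    · · · · · · ·
    · · · · · · ·
    · · · · · · ·
    · · · · · · ·

Final: [0,10,10]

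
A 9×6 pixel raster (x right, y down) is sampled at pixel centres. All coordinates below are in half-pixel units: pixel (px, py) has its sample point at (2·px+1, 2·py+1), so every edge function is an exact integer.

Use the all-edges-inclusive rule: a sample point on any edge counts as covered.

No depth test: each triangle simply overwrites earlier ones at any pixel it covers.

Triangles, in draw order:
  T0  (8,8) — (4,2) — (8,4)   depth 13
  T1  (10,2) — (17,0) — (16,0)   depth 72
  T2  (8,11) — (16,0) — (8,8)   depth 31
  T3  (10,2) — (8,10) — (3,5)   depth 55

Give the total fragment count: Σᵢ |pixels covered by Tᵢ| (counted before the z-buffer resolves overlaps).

T0:
  2·area = 16
  edge (8, 8)→(4, 2): d=(-4,-6) inclusive
  edge (4, 2)→(8, 4): d=(4,2) inclusive
  edge (8, 4)→(8, 8): d=(0,4) inclusive
    (2,1)@(5, 3): e=[2,2,12] → X
    (3,1)@(7, 3): e=[14,-2,4] → .
    (2,2)@(5, 5): e=[-6,10,12] → .
    (3,2)@(7, 5): e=[6,6,4] → X
    (4,2)@(9, 5): e=[18,2,-4] → .
    (3,3)@(7, 7): e=[-2,14,4] → .
  covered (2 px):
    . . . . . . . . .
    . . X . . . . . .
    . . . X . . . . .
    . . . . . . . . .
    . . . . . . . . .
    . . . . . . . . .
T1:
  2·area = 2  (B↔C swapped to make it positive)
  edge (10, 2)→(16, 0): d=(6,-2) inclusive
  edge (16, 0)→(17, 0): d=(1,0) inclusive
  edge (17, 0)→(10, 2): d=(-7,2) inclusive
    (6,0)@(13, 1): e=[0,1,1] → X  [on edge]
    (7,0)@(15, 1): e=[4,1,-3] → .
    (3,1)@(7, 3): e=[0,3,-1] → .  [on edge]
    (6,1)@(13, 3): e=[12,3,-13] → .
    (0,2)@(1, 5): e=[0,5,-3] → .  [on edge]
  covered (1 px):
    . . . . . . X . .
    . . . . . . . . .
    . . . . . . . . .
    . . . . . . . . .
    . . . . . . . . .
    . . . . . . . . .
T2:
  2·area = 24  (B↔C swapped to make it positive)
  edge (8, 11)→(8, 8): d=(0,-3) inclusive
  edge (8, 8)→(16, 0): d=(8,-8) inclusive
  edge (16, 0)→(8, 11): d=(-8,11) inclusive
    (7,0)@(15, 1): e=[21,0,3] → X  [on edge]
    (8,0)@(17, 1): e=[27,16,-19] → .
    (6,1)@(13, 3): e=[15,0,9] → X  [on edge]
    (7,1)@(15, 3): e=[21,16,-13] → .
    (5,2)@(11, 5): e=[9,0,15] → X  [on edge]
    (6,2)@(13, 5): e=[15,16,-7] → .
    (4,3)@(9, 7): e=[3,0,21] → X  [on edge]
    (5,3)@(11, 7): e=[9,16,-1] → .
    (3,4)@(7, 9): e=[-3,0,27] → .  [on edge]
    (4,4)@(9, 9): e=[3,16,5] → X
    (5,4)@(11, 9): e=[9,32,-17] → .
    (2,5)@(5, 11): e=[-9,0,33] → .  [on edge]
  covered (5 px):
    . . . . . . . X .
    . . . . . . X . .
    . . . . . X . . .
    . . . . X . . . .
    . . . . X . . . .
    . . . . . . . . .
T3:
  2·area = 50
  edge (10, 2)→(8, 10): d=(-2,8) inclusive
  edge (8, 10)→(3, 5): d=(-5,-5) inclusive
  edge (3, 5)→(10, 2): d=(7,-3) inclusive
    (0,1)@(1, 3): e=[70,0,-20] → .  [on edge]
    (4,1)@(9, 3): e=[6,40,4] → X
    (5,1)@(11, 3): e=[-10,50,10] → .
    (1,2)@(3, 5): e=[50,0,0] → X  [on edge]
    (2,2)@(5, 5): e=[34,10,6] → X
    (3,2)@(7, 5): e=[18,20,12] → X
    (5,2)@(11, 5): e=[-14,40,24] → .
    (1,3)@(3, 7): e=[46,-10,14] → .
    (2,3)@(5, 7): e=[30,0,20] → X  [on edge]
    (4,3)@(9, 7): e=[-2,20,32] → .
    (2,4)@(5, 9): e=[26,-10,34] → .
    (3,4)@(7, 9): e=[10,0,40] → X  [on edge]
    (4,5)@(9, 11): e=[-10,0,60] → .  [on edge]
  covered (8 px):
    . . . . . . . . .
    . . . . X . . . .
    . X X X X . . . .
    . . X X . . . . .
    . . . X . . . . .
    . . . . . . . . .

Answer: 16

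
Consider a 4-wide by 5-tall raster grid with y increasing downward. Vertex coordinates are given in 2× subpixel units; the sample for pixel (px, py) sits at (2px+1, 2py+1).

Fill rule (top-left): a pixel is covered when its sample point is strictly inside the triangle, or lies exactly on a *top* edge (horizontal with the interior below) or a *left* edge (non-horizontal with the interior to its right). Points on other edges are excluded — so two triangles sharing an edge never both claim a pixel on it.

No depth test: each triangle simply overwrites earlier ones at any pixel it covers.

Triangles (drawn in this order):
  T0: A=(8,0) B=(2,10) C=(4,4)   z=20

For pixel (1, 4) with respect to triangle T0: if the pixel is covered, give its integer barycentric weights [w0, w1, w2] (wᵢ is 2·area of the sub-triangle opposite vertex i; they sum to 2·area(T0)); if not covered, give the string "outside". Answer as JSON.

T0:
  2·area = 16
  edge (8, 0)→(2, 10): d=(-6,10) right/bottom  bias=-1
  edge (2, 10)→(4, 4): d=(2,-6) top-left  bias=+0
  edge (4, 4)→(8, 0): d=(4,-4) top-left  bias=+0
    (2,0)@(5, 1): e=[24,0,-8] → ·  [on edge]
    (3,0)@(7, 1): e=[4,12,0] → █  [on edge]
    (2,1)@(5, 3): e=[12,4,0] → █  [on edge]
    (3,1)@(7, 3): e=[-8,16,8] → ·
    (1,2)@(3, 5): e=[20,-4,0] → ·  [on edge]
    (2,2)@(5, 5): e=[0,8,8] → ·  [on edge]
    (0,3)@(1, 7): e=[28,-12,0] → ·  [on edge]
    (1,3)@(3, 7): e=[8,0,8] → █  [on edge]
    (2,3)@(5, 7): e=[-12,12,16] → ·
    (1,4)@(3, 9): e=[-4,4,16] → ·
  covered (3 px):
    · · · █
    · · █ ·
    · · · ·
    · █ · ·
    · · · ·

Result: "outside"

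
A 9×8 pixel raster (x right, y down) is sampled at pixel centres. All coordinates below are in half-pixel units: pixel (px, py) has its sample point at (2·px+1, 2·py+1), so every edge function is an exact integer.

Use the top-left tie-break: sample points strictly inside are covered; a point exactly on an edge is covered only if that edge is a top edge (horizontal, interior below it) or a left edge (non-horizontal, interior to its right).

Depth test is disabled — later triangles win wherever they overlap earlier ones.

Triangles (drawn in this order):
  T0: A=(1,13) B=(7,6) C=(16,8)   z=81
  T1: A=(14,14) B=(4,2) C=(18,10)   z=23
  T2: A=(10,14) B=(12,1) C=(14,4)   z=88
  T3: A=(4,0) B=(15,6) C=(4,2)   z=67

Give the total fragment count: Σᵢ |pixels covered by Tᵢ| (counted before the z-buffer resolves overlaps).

T0:
  2·area = 75
  edge (1, 13)→(7, 6): d=(6,-7) top-left  bias=+0
  edge (7, 6)→(16, 8): d=(9,2) right/bottom  bias=-1
  edge (16, 8)→(1, 13): d=(-15,5) right/bottom  bias=-1
    (3,3)@(7, 7): e=[6,9,60] → #
    (4,3)@(9, 7): e=[20,5,50] → #
    (5,3)@(11, 7): e=[34,1,40] → #
    (6,3)@(13, 7): e=[48,-3,30] → ·
    (2,4)@(5, 9): e=[4,31,40] → #
    (6,4)@(13, 9): e=[60,15,0] → ·  [on edge]
    (1,5)@(3, 11): e=[2,53,20] → #
    (3,5)@(7, 11): e=[30,45,0] → ·  [on edge]
    (4,5)@(9, 11): e=[44,41,-10] → ·
    (5,5)@(11, 11): e=[58,37,-20] → ·
    (0,6)@(1, 13): e=[0,75,0] → ·  [on edge]
    (1,6)@(3, 13): e=[14,71,-10] → ·
  covered (9 px):
    · · · · · · · · ·
    · · · · · · · · ·
    · · · · · · · · ·
    · · · # # # · · ·
    · · # # # # · · ·
    · # # · · · · · ·
    · · · · · · · · ·
    · · · · · · · · ·
T1:
  2·area = 88
  edge (14, 14)→(4, 2): d=(-10,-12) top-left  bias=+0
  edge (4, 2)→(18, 10): d=(14,8) right/bottom  bias=-1
  edge (18, 10)→(14, 14): d=(-4,4) right/bottom  bias=-1
    (2,1)@(5, 3): e=[2,6,80] → #
    (3,1)@(7, 3): e=[26,-10,72] → ·
    (2,2)@(5, 5): e=[-18,34,72] → ·
    (3,2)@(7, 5): e=[6,18,64] → #
    (4,2)@(9, 5): e=[30,2,56] → #
    (5,2)@(11, 5): e=[54,-14,48] → ·
    (3,3)@(7, 7): e=[-14,46,56] → ·
    (4,3)@(9, 7): e=[10,30,48] → #
    (5,3)@(11, 7): e=[34,14,40] → #
    (6,3)@(13, 7): e=[58,-2,32] → ·
    (4,4)@(9, 9): e=[-10,58,40] → ·
    (5,4)@(11, 9): e=[14,42,32] → #
    (8,5)@(17, 11): e=[66,22,0] → ·  [on edge]
    (7,6)@(15, 13): e=[22,66,0] → ·  [on edge]
    (6,7)@(13, 15): e=[-22,110,0] → ·  [on edge]
  covered (10 px):
    · · · · · · · · ·
    · · # · · · · · ·
    · · · # # · · · ·
    · · · · # # · · ·
    · · · · · # # # ·
    · · · · · · # # ·
    · · · · · · · · ·
    · · · · · · · · ·
T2:
  2·area = 32
  edge (10, 14)→(12, 1): d=(2,-13) top-left  bias=+0
  edge (12, 1)→(14, 4): d=(2,3) right/bottom  bias=-1
  edge (14, 4)→(10, 14): d=(-4,10) right/bottom  bias=-1
    (6,1)@(13, 3): e=[17,1,14] → #
    (7,1)@(15, 3): e=[43,-5,-6] → ·
    (6,2)@(13, 5): e=[21,5,6] → #
    (7,2)@(15, 5): e=[47,-1,-14] → ·
    (6,3)@(13, 7): e=[25,9,-2] → ·
    (5,4)@(11, 9): e=[3,19,10] → #
    (6,4)@(13, 9): e=[29,13,-10] → ·
    (5,5)@(11, 11): e=[7,23,2] → #
    (6,5)@(13, 11): e=[33,17,-18] → ·
    (5,6)@(11, 13): e=[11,27,-6] → ·
  covered (4 px):
    · · · · · · · · ·
    · · · · · · # · ·
    · · · · · · # · ·
    · · · · · · · · ·
    · · · · · # · · ·
    · · · · · # · · ·
    · · · · · · · · ·
    · · · · · · · · ·
T3:
  2·area = 22
  edge (4, 0)→(15, 6): d=(11,6) right/bottom  bias=-1
  edge (15, 6)→(4, 2): d=(-11,-4) top-left  bias=+0
  edge (4, 2)→(4, 0): d=(0,-2) top-left  bias=+0
    (2,0)@(5, 1): e=[5,15,2] → #
    (3,0)@(7, 1): e=[-7,23,6] → ·
    (2,1)@(5, 3): e=[27,-7,2] → ·
    (3,1)@(7, 3): e=[15,1,6] → #
    (4,1)@(9, 3): e=[3,9,10] → #
    (5,1)@(11, 3): e=[-9,17,14] → ·
    (3,2)@(7, 5): e=[37,-21,6] → ·
    (4,2)@(9, 5): e=[25,-13,10] → ·
    (6,2)@(13, 5): e=[1,3,18] → #
    (7,2)@(15, 5): e=[-11,11,22] → ·
    (6,3)@(13, 7): e=[23,-19,18] → ·
  covered (4 px):
    · · # · · · · · ·
    · · · # # · · · ·
    · · · · · · # · ·
    · · · · · · · · ·
    · · · · · · · · ·
    · · · · · · · · ·
    · · · · · · · · ·
    · · · · · · · · ·

Answer: 27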